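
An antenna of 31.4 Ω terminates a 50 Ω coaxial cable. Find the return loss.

Γ = (31.4 − 50)/(31.4 + 50) = -0.229
RL = −20·log₁₀|Γ| = −20·log₁₀(0.229)

RL ≈ 12.8 dB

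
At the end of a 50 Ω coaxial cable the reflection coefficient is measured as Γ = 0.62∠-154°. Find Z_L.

Z_L ≈ 12.3 − j10.9 Ω

Z_L = Z_0·(1 + Γ)/(1 − Γ) = 50·(0.443 − j0.272)/(1.56 + j0.272)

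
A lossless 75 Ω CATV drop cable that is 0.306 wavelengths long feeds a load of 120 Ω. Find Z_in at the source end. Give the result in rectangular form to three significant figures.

Z_in ≈ 50.5 + j15.9 Ω

βl = 2π × 0.306 = 110°
tan(βl) = tan(110°) = -2.72
Z_in = Z_0·(Z_L + jZ_0·tanβl)/(Z_0 + jZ_L·tanβl)
     = 75·(120 − j204)/(75 − j327)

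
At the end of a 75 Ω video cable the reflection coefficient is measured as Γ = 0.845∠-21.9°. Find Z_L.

Z_L ≈ 147 − j324 Ω

Z_L = Z_0·(1 + Γ)/(1 − Γ) = 75·(1.78 − j0.315)/(0.216 + j0.315)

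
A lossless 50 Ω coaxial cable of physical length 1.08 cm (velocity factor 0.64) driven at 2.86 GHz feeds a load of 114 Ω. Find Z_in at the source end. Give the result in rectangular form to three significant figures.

λ = v/f = 0.64·c / 2.86 GHz = 0.0671 m
βl = 2π·l/λ = 2π × 0.161 = 57.9°
tan(βl) = tan(57.9°) = 1.6
Z_in = Z_0·(Z_L + jZ_0·tanβl)/(Z_0 + jZ_L·tanβl)
     = 50·(114 + j79.8)/(50 + j182)

Z_in ≈ 28.4 − j23.5 Ω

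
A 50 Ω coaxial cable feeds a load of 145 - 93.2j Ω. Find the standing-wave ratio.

Γ = (Z_L − Z_0)/(Z_L + Z_0) = (95 − j93.2)/(195 − j93.2)
|Γ| = 133/216 = 0.616
VSWR = (1 + |Γ|)/(1 − |Γ|) = 1.62/0.384

VSWR ≈ 4.21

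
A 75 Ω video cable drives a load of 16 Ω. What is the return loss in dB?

Γ = (16 − 75)/(16 + 75) = -0.648
RL = −20·log₁₀|Γ| = −20·log₁₀(0.648)

RL ≈ 3.76 dB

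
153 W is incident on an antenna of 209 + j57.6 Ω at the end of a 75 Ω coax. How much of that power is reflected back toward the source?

P_reflected ≈ 38.8 W

|Γ| = |(134 + j57.6)/(284 + j57.6)| = 0.503
|Γ|² = 0.253
P_refl = |Γ|²·P_inc = 38.8 W, P_del = (1 − |Γ|²)·P_inc = 114 W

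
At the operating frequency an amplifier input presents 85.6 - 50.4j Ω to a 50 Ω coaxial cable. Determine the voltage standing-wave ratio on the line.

Γ = (Z_L − Z_0)/(Z_L + Z_0) = (35.6 − j50.4)/(135.6 − j50.4)
|Γ| = 61.7/145 = 0.427
VSWR = (1 + |Γ|)/(1 − |Γ|) = 1.43/0.573

VSWR ≈ 2.49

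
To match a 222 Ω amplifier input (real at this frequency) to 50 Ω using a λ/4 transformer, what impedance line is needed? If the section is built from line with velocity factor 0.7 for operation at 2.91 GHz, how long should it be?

Z_qwt = √(Z_0·R_L) = √(50 × 222) = √11100
λ = 0.7·c/f = 0.0722 m, so l = λ/4 = 0.018 m

Z_qwt ≈ 105 Ω; length ≈ 1.8 cm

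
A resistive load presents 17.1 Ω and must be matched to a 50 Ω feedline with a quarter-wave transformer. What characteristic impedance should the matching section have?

Z_qwt ≈ 29.2 Ω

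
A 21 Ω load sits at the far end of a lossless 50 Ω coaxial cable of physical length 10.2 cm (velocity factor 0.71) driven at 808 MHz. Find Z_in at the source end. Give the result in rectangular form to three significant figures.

Z_in ≈ 32.3 − j31.3 Ω

λ = v/f = 0.71·c / 808 MHz = 0.264 m
βl = 2π·l/λ = 2π × 0.387 = 139°
tan(βl) = tan(139°) = -0.86
Z_in = Z_0·(Z_L + jZ_0·tanβl)/(Z_0 + jZ_L·tanβl)
     = 50·(21 − j43)/(50 − j18.1)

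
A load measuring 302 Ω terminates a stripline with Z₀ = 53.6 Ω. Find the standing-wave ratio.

VSWR ≈ 5.63

For a purely resistive load, VSWR = R_L/Z_0 or Z_0/R_L (whichever > 1) = 302/53.6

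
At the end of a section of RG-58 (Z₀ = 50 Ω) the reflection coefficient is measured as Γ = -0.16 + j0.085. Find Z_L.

Z_L = Z_0·(1 + Γ)/(1 − Γ) = 50·(0.84 + j0.085)/(1.16 − j0.085)

Z_L ≈ 35.7 + j6.28 Ω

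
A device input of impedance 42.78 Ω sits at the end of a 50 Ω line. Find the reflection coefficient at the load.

Γ = -0.0778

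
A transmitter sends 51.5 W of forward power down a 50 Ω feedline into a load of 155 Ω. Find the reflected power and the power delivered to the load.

Γ = (155 − 50)/(155 + 50) = 0.512
|Γ|² = 0.262
P_refl = |Γ|²·P_inc = 13.5 W, P_del = (1 − |Γ|²)·P_inc = 38 W

P_reflected ≈ 13.5 W; P_delivered ≈ 38 W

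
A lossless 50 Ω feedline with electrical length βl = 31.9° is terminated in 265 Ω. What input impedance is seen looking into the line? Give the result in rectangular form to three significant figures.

Z_in ≈ 30.9 − j70.9 Ω

tan(βl) = tan(31.9°) = 0.622
Z_in = Z_0·(Z_L + jZ_0·tanβl)/(Z_0 + jZ_L·tanβl)
     = 50·(265 + j31.1)/(50 + j165)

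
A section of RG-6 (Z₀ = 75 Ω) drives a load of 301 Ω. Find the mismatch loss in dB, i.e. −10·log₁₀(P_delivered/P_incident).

mismatch loss ≈ 1.95 dB

Γ = (301 − 75)/(301 + 75) = 0.601
|Γ|² = 0.361, so P_del/P_inc = 1 − |Γ|² = 0.639
ML = −10·log₁₀(1 − |Γ|²)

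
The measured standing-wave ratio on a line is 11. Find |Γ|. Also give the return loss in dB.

|Γ| = (S − 1)/(S + 1) = (11 − 1)/(11 + 1) = 10/12
RL = −20·log₁₀|Γ| = −20·log₁₀(0.833)

|Γ| ≈ 0.833; return loss ≈ 1.58 dB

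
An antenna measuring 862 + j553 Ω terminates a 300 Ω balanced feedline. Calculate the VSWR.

VSWR ≈ 4.16

Γ = (Z_L − Z_0)/(Z_L + Z_0) = (562 + j553)/(1162 + j553)
|Γ| = 788/1290 = 0.613
VSWR = (1 + |Γ|)/(1 − |Γ|) = 1.61/0.387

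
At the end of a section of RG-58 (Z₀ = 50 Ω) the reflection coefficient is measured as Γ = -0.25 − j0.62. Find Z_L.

Z_L = Z_0·(1 + Γ)/(1 − Γ) = 50·(0.75 − j0.62)/(1.25 + j0.62)

Z_L ≈ 14.2 − j31.8 Ω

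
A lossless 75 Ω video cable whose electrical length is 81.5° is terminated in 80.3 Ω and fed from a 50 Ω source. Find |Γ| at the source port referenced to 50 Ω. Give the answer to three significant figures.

tan(βl) = 6.69
Z_in = Z_0·(Z_L + jZ_0·tanβl)/(Z_0 + jZ_L·tanβl) = 70.2 − j1.4 Ω
Γ_s = (Z_in − Z_s)/(Z_in + Z_s) = (20.2 − j1.4)/(120 − j1.4), |Γ_s| = 0.169

|Γ| ≈ 0.169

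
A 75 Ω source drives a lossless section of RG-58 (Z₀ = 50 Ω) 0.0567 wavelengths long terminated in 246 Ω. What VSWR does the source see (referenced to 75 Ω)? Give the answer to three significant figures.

βl = 2π × 0.0567 = 20.4°
tan(βl) = 0.372
Z_in = Z_0·(Z_L + jZ_0·tanβl)/(Z_0 + jZ_L·tanβl) = 64.4 − j99.2 Ω
Γ_s = (Z_in − Z_s)/(Z_in + Z_s) = (-10.6 − j99.2)/(139 − j99.2), |Γ_s| = 0.583
VSWR = (1 + |Γ_s|)/(1 − |Γ_s|)

VSWR ≈ 3.8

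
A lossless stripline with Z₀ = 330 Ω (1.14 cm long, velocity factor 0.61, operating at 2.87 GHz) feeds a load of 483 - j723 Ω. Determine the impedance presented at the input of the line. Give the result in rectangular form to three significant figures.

Z_in ≈ 64.1 − j41.5 Ω

λ = v/f = 0.61·c / 2.87 GHz = 0.0638 m
βl = 2π·l/λ = 2π × 0.179 = 64.4°
tan(βl) = tan(64.4°) = 2.08
Z_in = Z_0·(Z_L + jZ_0·tanβl)/(Z_0 + jZ_L·tanβl)
     = 330·(483 − j35.4)/(1840 + j1010)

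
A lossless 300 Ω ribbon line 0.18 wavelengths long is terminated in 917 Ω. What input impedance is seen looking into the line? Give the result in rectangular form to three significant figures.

Z_in ≈ 117 − j123 Ω

βl = 2π × 0.18 = 64.8°
tan(βl) = tan(64.8°) = 2.13
Z_in = Z_0·(Z_L + jZ_0·tanβl)/(Z_0 + jZ_L·tanβl)
     = 300·(917 + j638)/(300 + j1950)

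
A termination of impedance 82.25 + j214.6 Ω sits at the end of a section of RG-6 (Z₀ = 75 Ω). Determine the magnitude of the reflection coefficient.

|Γ| ≈ 0.807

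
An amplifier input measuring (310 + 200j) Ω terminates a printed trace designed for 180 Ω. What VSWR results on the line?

Γ = (Z_L − Z_0)/(Z_L + Z_0) = (130 + j200)/(490 + j200)
|Γ| = 239/529 = 0.451
VSWR = (1 + |Γ|)/(1 − |Γ|) = 1.45/0.549

VSWR ≈ 2.64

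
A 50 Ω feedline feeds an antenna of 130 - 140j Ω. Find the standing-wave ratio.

Γ = (Z_L − Z_0)/(Z_L + Z_0) = (80 − j140)/(180 − j140)
|Γ| = 161/228 = 0.707
VSWR = (1 + |Γ|)/(1 − |Γ|) = 1.71/0.293

VSWR ≈ 5.83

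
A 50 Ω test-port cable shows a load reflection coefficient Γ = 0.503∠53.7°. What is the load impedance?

Z_L = Z_0·(1 + Γ)/(1 − Γ) = 50·(1.3 + j0.405)/(0.702 − j0.405)

Z_L ≈ 56.8 + j61.7 Ω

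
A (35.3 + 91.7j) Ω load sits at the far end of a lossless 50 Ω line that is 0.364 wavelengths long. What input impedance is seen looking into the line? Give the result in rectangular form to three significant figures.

Z_in ≈ 7.94 + j13.1 Ω

βl = 2π × 0.364 = 131°
tan(βl) = tan(131°) = -1.15
Z_in = Z_0·(Z_L + jZ_0·tanβl)/(Z_0 + jZ_L·tanβl)
     = 50·(35.3 + j34.3)/(155 − j40.6)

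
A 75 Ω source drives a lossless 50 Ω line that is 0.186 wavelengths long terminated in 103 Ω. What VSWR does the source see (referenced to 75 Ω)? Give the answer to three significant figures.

VSWR ≈ 2.86

βl = 2π × 0.186 = 67°
tan(βl) = 2.35
Z_in = Z_0·(Z_L + jZ_0·tanβl)/(Z_0 + jZ_L·tanβl) = 27.5 − j15.6 Ω
Γ_s = (Z_in − Z_s)/(Z_in + Z_s) = (-47.5 − j15.6)/(102 − j15.6), |Γ_s| = 0.482
VSWR = (1 + |Γ_s|)/(1 − |Γ_s|)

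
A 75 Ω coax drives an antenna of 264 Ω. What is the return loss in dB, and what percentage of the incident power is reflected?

RL ≈ 5.07 dB; 31.1% of incident power reflected

Γ = (264 − 75)/(264 + 75) = 0.558
RL = −20·log₁₀(0.558) = 5.07 dB
P_refl/P_inc = |Γ|² = 0.311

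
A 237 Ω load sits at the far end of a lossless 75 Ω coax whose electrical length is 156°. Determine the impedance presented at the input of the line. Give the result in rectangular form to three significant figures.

tan(βl) = tan(156°) = -0.445
Z_in = Z_0·(Z_L + jZ_0·tanβl)/(Z_0 + jZ_L·tanβl)
     = 75·(237 − j33.4)/(75 − j106)

Z_in ≈ 95.3 + j101 Ω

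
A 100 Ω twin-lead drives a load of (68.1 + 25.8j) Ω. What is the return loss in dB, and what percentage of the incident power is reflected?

Γ = (-31.9 + j25.8)/(168.1 + j25.8), |Γ| = 0.241
RL = −20·log₁₀(0.241) = 12.4 dB
P_refl/P_inc = |Γ|² = 0.0582

RL ≈ 12.4 dB; 5.82% of incident power reflected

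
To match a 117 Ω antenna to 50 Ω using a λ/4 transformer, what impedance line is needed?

Z_qwt ≈ 76.5 Ω

Z_qwt = √(Z_0·R_L) = √(50 × 117) = √5850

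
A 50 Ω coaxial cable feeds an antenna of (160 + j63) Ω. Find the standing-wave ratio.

Γ = (Z_L − Z_0)/(Z_L + Z_0) = (110 + j63)/(210 + j63)
|Γ| = 127/219 = 0.578
VSWR = (1 + |Γ|)/(1 − |Γ|) = 1.58/0.422

VSWR ≈ 3.74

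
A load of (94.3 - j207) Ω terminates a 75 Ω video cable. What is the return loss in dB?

Γ = (19.3 − j207)/(169.3 − j207), |Γ| = 0.777
RL = −20·log₁₀|Γ| = −20·log₁₀(0.777)

RL ≈ 2.19 dB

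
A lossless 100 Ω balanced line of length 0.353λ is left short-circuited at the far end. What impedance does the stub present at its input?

Z_in ≈ −j132 Ω

βl = 2π × 0.353 = 127°
tan(βl) = -1.32
For a short-circuited stub, Z_in = jZ_0·tan(βl)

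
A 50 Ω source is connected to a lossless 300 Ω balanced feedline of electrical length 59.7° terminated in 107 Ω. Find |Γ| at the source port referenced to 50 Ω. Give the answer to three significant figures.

|Γ| ≈ 0.859

tan(βl) = 1.71
Z_in = Z_0·(Z_L + jZ_0·tanβl)/(Z_0 + jZ_L·tanβl) = 306 + j326 Ω
Γ_s = (Z_in − Z_s)/(Z_in + Z_s) = (256 + j326)/(356 + j326), |Γ_s| = 0.859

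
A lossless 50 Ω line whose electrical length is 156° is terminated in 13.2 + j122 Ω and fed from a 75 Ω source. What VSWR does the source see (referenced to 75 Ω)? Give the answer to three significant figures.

VSWR ≈ 29.2

tan(βl) = -0.445
Z_in = Z_0·(Z_L + jZ_0·tanβl)/(Z_0 + jZ_L·tanβl) = 3.62 + j48 Ω
Γ_s = (Z_in − Z_s)/(Z_in + Z_s) = (-71.4 + j48)/(78.6 + j48), |Γ_s| = 0.934
VSWR = (1 + |Γ_s|)/(1 − |Γ_s|)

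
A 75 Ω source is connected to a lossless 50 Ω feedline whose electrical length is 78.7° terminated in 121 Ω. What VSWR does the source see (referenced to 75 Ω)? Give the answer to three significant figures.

VSWR ≈ 3.56

tan(βl) = 5
Z_in = Z_0·(Z_L + jZ_0·tanβl)/(Z_0 + jZ_L·tanβl) = 21.3 − j8.23 Ω
Γ_s = (Z_in − Z_s)/(Z_in + Z_s) = (-53.7 − j8.23)/(96.3 − j8.23), |Γ_s| = 0.561
VSWR = (1 + |Γ_s|)/(1 − |Γ_s|)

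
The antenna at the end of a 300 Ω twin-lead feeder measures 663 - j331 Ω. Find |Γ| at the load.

Γ = (Z_L − Z_0)/(Z_L + Z_0) = (363 − j331)/(963 − j331)
|Γ| = 491/1020

|Γ| ≈ 0.482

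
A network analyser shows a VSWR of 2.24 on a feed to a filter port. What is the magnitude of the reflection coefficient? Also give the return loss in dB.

|Γ| ≈ 0.383; return loss ≈ 8.34 dB

|Γ| = (S − 1)/(S + 1) = (2.24 − 1)/(2.24 + 1) = 1.24/3.24
RL = −20·log₁₀|Γ| = −20·log₁₀(0.383)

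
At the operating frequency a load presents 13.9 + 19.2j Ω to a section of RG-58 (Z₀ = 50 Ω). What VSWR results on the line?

Γ = (Z_L − Z_0)/(Z_L + Z_0) = (-36.1 + j19.2)/(63.9 + j19.2)
|Γ| = 40.9/66.7 = 0.613
VSWR = (1 + |Γ|)/(1 − |Γ|) = 1.61/0.387

VSWR ≈ 4.17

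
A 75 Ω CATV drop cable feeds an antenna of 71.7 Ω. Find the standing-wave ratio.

For a purely resistive load, VSWR = R_L/Z_0 or Z_0/R_L (whichever > 1) = 75/71.7

VSWR ≈ 1.05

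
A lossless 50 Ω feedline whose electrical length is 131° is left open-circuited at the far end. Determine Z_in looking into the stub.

tan(βl) = -1.15
For an open-circuited stub, Z_in = −jZ_0·cot(βl) = −jZ_0/tan(βl)

Z_in ≈ +j43.5 Ω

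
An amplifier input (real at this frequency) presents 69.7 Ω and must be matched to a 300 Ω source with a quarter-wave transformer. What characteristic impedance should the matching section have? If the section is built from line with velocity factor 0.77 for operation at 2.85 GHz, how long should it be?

Z_qwt = √(Z_0·R_L) = √(300 × 69.7) = √20910
λ = 0.77·c/f = 0.0811 m, so l = λ/4 = 0.0203 m

Z_qwt ≈ 145 Ω; length ≈ 2.03 cm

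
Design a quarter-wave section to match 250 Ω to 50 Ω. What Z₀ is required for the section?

Z_qwt = √(Z_0·R_L) = √(50 × 250) = √12500

Z_qwt ≈ 112 Ω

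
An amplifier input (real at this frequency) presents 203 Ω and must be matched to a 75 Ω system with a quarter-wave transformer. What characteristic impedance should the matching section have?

Z_qwt = √(Z_0·R_L) = √(75 × 203) = √15220

Z_qwt ≈ 123 Ω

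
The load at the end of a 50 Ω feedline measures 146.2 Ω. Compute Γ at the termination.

Γ = (Z_L − Z_0)/(Z_L + Z_0) = (146.2 − 50)/(146.2 + 50) = 96.2/196.2

Γ = 0.49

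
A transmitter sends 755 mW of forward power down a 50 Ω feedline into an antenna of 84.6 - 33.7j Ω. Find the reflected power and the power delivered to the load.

|Γ| = |(34.6 − j33.7)/(134.6 − j33.7)| = 0.348
|Γ|² = 0.121
P_refl = |Γ|²·P_inc = 91.5 mW, P_del = (1 − |Γ|²)·P_inc = 664 mW

P_reflected ≈ 91.5 mW; P_delivered ≈ 664 mW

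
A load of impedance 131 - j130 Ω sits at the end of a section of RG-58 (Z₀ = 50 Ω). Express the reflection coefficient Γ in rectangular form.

Γ ≈ 0.636 − j0.262

Γ = (Z_L − Z_0)/(Z_L + Z_0) = (81 − j130)/(181 − j130)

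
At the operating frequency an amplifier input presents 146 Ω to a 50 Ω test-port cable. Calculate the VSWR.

VSWR ≈ 2.92

Γ = (146 − 50)/(146 + 50) = 0.49
VSWR = (1 + 0.49)/(1 − 0.49)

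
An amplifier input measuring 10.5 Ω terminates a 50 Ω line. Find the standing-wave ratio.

For a purely resistive load, VSWR = R_L/Z_0 or Z_0/R_L (whichever > 1) = 50/10.5

VSWR ≈ 4.76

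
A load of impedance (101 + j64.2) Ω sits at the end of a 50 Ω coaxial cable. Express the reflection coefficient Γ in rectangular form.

Γ ≈ 0.439 + j0.238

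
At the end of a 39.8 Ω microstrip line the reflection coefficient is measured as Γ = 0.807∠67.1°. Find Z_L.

Z_L ≈ 13.6 + j57.8 Ω

Z_L = Z_0·(1 + Γ)/(1 − Γ) = 39.8·(1.31 + j0.743)/(0.686 − j0.743)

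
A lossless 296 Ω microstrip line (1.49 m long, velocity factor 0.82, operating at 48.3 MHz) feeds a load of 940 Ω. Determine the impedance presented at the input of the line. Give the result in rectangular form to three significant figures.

λ = v/f = 0.82·c / 48.3 MHz = 5.09 m
βl = 2π·l/λ = 2π × 0.293 = 105°
tan(βl) = tan(105°) = -3.65
Z_in = Z_0·(Z_L + jZ_0·tanβl)/(Z_0 + jZ_L·tanβl)
     = 296·(940 − j1080)/(296 − j3430)

Z_in ≈ 99.5 + j72.5 Ω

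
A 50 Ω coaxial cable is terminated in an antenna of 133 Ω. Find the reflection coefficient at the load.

Γ = 0.454

Γ = (Z_L − Z_0)/(Z_L + Z_0) = (133 − 50)/(133 + 50) = 83/183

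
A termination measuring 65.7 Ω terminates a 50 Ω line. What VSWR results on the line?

VSWR ≈ 1.31

For a purely resistive load, VSWR = R_L/Z_0 or Z_0/R_L (whichever > 1) = 65.7/50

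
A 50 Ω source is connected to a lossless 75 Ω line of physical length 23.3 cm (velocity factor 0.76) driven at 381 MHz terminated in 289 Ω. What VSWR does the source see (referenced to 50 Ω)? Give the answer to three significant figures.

VSWR ≈ 4.5

λ = v/f = 0.76·c / 381 MHz = 0.598 m
βl = 2π·l/λ = 2π × 0.389 = 140°
tan(βl) = -0.834
Z_in = Z_0·(Z_L + jZ_0·tanβl)/(Z_0 + jZ_L·tanβl) = 43.3 + j76.5 Ω
Γ_s = (Z_in − Z_s)/(Z_in + Z_s) = (-6.75 + j76.5)/(93.3 + j76.5), |Γ_s| = 0.637
VSWR = (1 + |Γ_s|)/(1 − |Γ_s|)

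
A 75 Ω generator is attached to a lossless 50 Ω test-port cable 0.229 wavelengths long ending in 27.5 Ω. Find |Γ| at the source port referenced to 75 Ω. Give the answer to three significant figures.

|Γ| ≈ 0.117

βl = 2π × 0.229 = 82.4°
tan(βl) = 7.53
Z_in = Z_0·(Z_L + jZ_0·tanβl)/(Z_0 + jZ_L·tanβl) = 87.4 + j14.5 Ω
Γ_s = (Z_in − Z_s)/(Z_in + Z_s) = (12.4 + j14.5)/(162 + j14.5), |Γ_s| = 0.117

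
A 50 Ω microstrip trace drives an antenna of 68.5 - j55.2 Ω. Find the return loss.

Γ = (18.5 − j55.2)/(118.5 − j55.2), |Γ| = 0.445
RL = −20·log₁₀|Γ| = −20·log₁₀(0.445)

RL ≈ 7.03 dB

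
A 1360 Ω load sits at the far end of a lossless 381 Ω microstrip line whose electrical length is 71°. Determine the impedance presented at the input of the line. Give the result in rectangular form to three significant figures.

Z_in ≈ 118 − j120 Ω

tan(βl) = tan(71°) = 2.9
Z_in = Z_0·(Z_L + jZ_0·tanβl)/(Z_0 + jZ_L·tanβl)
     = 381·(1360 + j1110)/(381 + j3950)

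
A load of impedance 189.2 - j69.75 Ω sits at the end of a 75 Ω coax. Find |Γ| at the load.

|Γ| ≈ 0.49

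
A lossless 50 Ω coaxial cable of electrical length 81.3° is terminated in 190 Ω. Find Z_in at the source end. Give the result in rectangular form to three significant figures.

tan(βl) = tan(81.3°) = 6.54
Z_in = Z_0·(Z_L + jZ_0·tanβl)/(Z_0 + jZ_L·tanβl)
     = 50·(190 + j327)/(50 + j1240)

Z_in ≈ 13.4 − j7.11 Ω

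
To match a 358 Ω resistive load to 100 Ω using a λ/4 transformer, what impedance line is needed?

Z_qwt = √(Z_0·R_L) = √(100 × 358) = √35800

Z_qwt ≈ 189 Ω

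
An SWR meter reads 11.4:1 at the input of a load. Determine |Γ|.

|Γ| ≈ 0.839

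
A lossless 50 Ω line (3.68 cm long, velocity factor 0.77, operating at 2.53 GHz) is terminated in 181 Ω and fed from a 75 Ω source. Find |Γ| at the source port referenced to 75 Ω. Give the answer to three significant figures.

|Γ| ≈ 0.551

λ = v/f = 0.77·c / 2.53 GHz = 0.0913 m
βl = 2π·l/λ = 2π × 0.403 = 145°
tan(βl) = -0.698
Z_in = Z_0·(Z_L + jZ_0·tanβl)/(Z_0 + jZ_L·tanβl) = 36.5 + j57.2 Ω
Γ_s = (Z_in − Z_s)/(Z_in + Z_s) = (-38.5 + j57.2)/(111 + j57.2), |Γ_s| = 0.551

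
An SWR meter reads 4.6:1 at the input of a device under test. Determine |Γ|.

|Γ| ≈ 0.643

|Γ| = (S − 1)/(S + 1) = (4.6 − 1)/(4.6 + 1) = 3.6/5.6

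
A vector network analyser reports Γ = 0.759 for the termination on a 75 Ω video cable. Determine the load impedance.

Z_L ≈ 547 Ω

Z_L = Z_0·(1 + Γ)/(1 − Γ) = 75·(1.76)/(0.241)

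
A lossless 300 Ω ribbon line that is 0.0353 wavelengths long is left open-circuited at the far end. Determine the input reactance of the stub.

X_in ≈ -1330 Ω (capacitive)

βl = 2π × 0.0353 = 12.7°
tan(βl) = 0.226
For an open-circuited stub, Z_in = −jZ_0·cot(βl) = −jZ_0/tan(βl)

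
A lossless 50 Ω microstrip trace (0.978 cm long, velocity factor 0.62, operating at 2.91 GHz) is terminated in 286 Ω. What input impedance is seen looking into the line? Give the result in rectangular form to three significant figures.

Z_in ≈ 12.8 − j33.3 Ω

λ = v/f = 0.62·c / 2.91 GHz = 0.0639 m
βl = 2π·l/λ = 2π × 0.153 = 55.1°
tan(βl) = tan(55.1°) = 1.43
Z_in = Z_0·(Z_L + jZ_0·tanβl)/(Z_0 + jZ_L·tanβl)
     = 50·(286 + j71.6)/(50 + j410)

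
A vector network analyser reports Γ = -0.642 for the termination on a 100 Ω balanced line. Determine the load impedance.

Z_L ≈ 21.8 Ω

Z_L = Z_0·(1 + Γ)/(1 − Γ) = 100·(0.358)/(1.64)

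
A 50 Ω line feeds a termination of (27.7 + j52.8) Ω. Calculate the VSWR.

Γ = (Z_L − Z_0)/(Z_L + Z_0) = (-22.3 + j52.8)/(77.7 + j52.8)
|Γ| = 57.3/93.9 = 0.61
VSWR = (1 + |Γ|)/(1 − |Γ|) = 1.61/0.39

VSWR ≈ 4.13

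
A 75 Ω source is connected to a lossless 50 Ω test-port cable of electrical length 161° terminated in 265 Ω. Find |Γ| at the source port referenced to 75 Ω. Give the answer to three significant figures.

tan(βl) = -0.344
Z_in = Z_0·(Z_L + jZ_0·tanβl)/(Z_0 + jZ_L·tanβl) = 68.5 + j108 Ω
Γ_s = (Z_in − Z_s)/(Z_in + Z_s) = (-6.55 + j108)/(143 + j108), |Γ_s| = 0.602

|Γ| ≈ 0.602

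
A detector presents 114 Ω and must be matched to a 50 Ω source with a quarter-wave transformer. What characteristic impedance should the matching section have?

Z_qwt ≈ 75.5 Ω

Z_qwt = √(Z_0·R_L) = √(50 × 114) = √5700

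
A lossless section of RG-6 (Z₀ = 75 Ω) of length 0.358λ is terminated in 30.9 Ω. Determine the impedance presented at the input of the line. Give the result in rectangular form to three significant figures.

βl = 2π × 0.358 = 129°
tan(βl) = tan(129°) = -1.24
Z_in = Z_0·(Z_L + jZ_0·tanβl)/(Z_0 + jZ_L·tanβl)
     = 75·(30.9 − j93)/(75 − j38.3)

Z_in ≈ 62.2 − j61.2 Ω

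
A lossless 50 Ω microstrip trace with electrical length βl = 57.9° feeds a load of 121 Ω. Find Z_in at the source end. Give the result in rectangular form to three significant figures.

Z_in ≈ 27 − j24.4 Ω

tan(βl) = tan(57.9°) = 1.59
Z_in = Z_0·(Z_L + jZ_0·tanβl)/(Z_0 + jZ_L·tanβl)
     = 50·(121 + j79.7)/(50 + j193)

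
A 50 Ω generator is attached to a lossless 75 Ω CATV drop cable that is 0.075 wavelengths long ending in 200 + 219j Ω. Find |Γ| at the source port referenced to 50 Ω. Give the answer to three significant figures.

βl = 2π × 0.075 = 27°
tan(βl) = 0.51
Z_in = Z_0·(Z_L + jZ_0·tanβl)/(Z_0 + jZ_L·tanβl) = 121 − j191 Ω
Γ_s = (Z_in − Z_s)/(Z_in + Z_s) = (70.9 − j191)/(171 − j191), |Γ_s| = 0.794

|Γ| ≈ 0.794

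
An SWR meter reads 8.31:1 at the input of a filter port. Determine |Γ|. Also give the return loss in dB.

|Γ| = (S − 1)/(S + 1) = (8.31 − 1)/(8.31 + 1) = 7.31/9.31
RL = −20·log₁₀|Γ| = −20·log₁₀(0.785)

|Γ| ≈ 0.785; return loss ≈ 2.1 dB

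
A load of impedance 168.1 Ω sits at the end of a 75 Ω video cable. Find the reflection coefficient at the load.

Γ = (Z_L − Z_0)/(Z_L + Z_0) = (168.1 − 75)/(168.1 + 75) = 93.1/243.1

Γ = 0.383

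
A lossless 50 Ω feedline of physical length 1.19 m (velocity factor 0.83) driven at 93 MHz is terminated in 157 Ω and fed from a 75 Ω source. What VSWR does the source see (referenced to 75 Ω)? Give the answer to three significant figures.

VSWR ≈ 2.44

λ = v/f = 0.83·c / 93 MHz = 2.68 m
βl = 2π·l/λ = 2π × 0.444 = 160°
tan(βl) = -0.364
Z_in = Z_0·(Z_L + jZ_0·tanβl)/(Z_0 + jZ_L·tanβl) = 77.1 + j69.9 Ω
Γ_s = (Z_in − Z_s)/(Z_in + Z_s) = (2.12 + j69.9)/(152 + j69.9), |Γ_s| = 0.418
VSWR = (1 + |Γ_s|)/(1 − |Γ_s|)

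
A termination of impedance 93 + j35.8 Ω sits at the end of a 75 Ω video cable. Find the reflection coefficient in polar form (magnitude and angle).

Γ = (Z_L − Z_0)/(Z_L + Z_0) = (18 + j35.8)/(168 + j35.8)
|Γ| = 40.1/172 = 0.233

Γ ≈ 0.233 ∠ 51.3°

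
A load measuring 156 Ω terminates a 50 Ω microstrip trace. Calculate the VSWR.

VSWR ≈ 3.12

Γ = (156 − 50)/(156 + 50) = 0.515
VSWR = (1 + 0.515)/(1 − 0.515)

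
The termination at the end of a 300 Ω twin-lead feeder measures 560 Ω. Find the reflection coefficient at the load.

Γ = (Z_L − Z_0)/(Z_L + Z_0) = (560 − 300)/(560 + 300) = 260/860

Γ = 0.302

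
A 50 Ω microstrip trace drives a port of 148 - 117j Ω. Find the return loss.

Γ = (98 − j117)/(198 − j117), |Γ| = 0.664
RL = −20·log₁₀|Γ| = −20·log₁₀(0.664)

RL ≈ 3.56 dB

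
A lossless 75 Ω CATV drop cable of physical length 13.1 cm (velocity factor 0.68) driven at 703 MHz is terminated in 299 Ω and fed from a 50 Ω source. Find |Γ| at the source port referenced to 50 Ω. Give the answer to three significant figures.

λ = v/f = 0.68·c / 703 MHz = 0.29 m
βl = 2π·l/λ = 2π × 0.451 = 163°
tan(βl) = -0.315
Z_in = Z_0·(Z_L + jZ_0·tanβl)/(Z_0 + jZ_L·tanβl) = 128 + j137 Ω
Γ_s = (Z_in − Z_s)/(Z_in + Z_s) = (77.5 + j137)/(178 + j137), |Γ_s| = 0.701

|Γ| ≈ 0.701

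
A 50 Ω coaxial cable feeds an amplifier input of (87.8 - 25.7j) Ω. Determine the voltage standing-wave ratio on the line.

Γ = (Z_L − Z_0)/(Z_L + Z_0) = (37.8 − j25.7)/(137.8 − j25.7)
|Γ| = 45.7/140 = 0.326
VSWR = (1 + |Γ|)/(1 − |Γ|) = 1.33/0.674

VSWR ≈ 1.97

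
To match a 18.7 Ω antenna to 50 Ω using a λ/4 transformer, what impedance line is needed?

Z_qwt ≈ 30.6 Ω

Z_qwt = √(Z_0·R_L) = √(50 × 18.7) = √935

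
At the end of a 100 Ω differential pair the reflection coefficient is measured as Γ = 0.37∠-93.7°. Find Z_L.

Z_L ≈ 72.9 − j62.3 Ω

Z_L = Z_0·(1 + Γ)/(1 − Γ) = 100·(0.976 − j0.369)/(1.02 + j0.369)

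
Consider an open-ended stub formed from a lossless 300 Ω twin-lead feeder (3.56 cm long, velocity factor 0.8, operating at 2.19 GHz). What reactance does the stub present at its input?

X_in ≈ 153 Ω (inductive)

λ = v/f = 0.8·c / 2.19 GHz = 0.11 m
βl = 2π·l/λ = 2π × 0.325 = 117°
tan(βl) = -1.97
For an open-ended stub, Z_in = −jZ_0·cot(βl) = −jZ_0/tan(βl)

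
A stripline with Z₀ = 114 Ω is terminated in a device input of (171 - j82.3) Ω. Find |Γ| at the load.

|Γ| ≈ 0.337

Γ = (Z_L − Z_0)/(Z_L + Z_0) = (57 − j82.3)/(285 − j82.3)
|Γ| = 100/297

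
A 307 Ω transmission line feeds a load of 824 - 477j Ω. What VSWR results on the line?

Γ = (Z_L − Z_0)/(Z_L + Z_0) = (517 − j477)/(1131 − j477)
|Γ| = 703/1230 = 0.573
VSWR = (1 + |Γ|)/(1 − |Γ|) = 1.57/0.427

VSWR ≈ 3.68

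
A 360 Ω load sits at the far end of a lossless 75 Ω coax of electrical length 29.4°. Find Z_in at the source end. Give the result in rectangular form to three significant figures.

tan(βl) = tan(29.4°) = 0.563
Z_in = Z_0·(Z_L + jZ_0·tanβl)/(Z_0 + jZ_L·tanβl)
     = 75·(360 + j42.3)/(75 + j203)

Z_in ≈ 57 − j112 Ω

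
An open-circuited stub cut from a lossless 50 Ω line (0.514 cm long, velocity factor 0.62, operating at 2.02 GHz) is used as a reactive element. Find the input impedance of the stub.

Z_in ≈ −j137 Ω

λ = v/f = 0.62·c / 2.02 GHz = 0.0921 m
βl = 2π·l/λ = 2π × 0.0558 = 20.1°
tan(βl) = 0.366
For an open-circuited stub, Z_in = −jZ_0·cot(βl) = −jZ_0/tan(βl)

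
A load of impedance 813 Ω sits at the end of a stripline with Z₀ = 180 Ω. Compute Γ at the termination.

Γ = (Z_L − Z_0)/(Z_L + Z_0) = (813 − 180)/(813 + 180) = 633/993

Γ = 0.637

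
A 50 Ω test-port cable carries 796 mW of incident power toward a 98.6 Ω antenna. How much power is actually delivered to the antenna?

Γ = (98.6 − 50)/(98.6 + 50) = 0.327
|Γ|² = 0.107
P_refl = |Γ|²·P_inc = 85.1 mW, P_del = (1 − |Γ|²)·P_inc = 711 mW

P_delivered ≈ 711 mW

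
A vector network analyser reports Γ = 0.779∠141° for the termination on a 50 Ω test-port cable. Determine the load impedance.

Z_L = Z_0·(1 + Γ)/(1 − Γ) = 50·(0.395 + j0.49)/(1.61 − j0.49)

Z_L ≈ 6.98 + j17.4 Ω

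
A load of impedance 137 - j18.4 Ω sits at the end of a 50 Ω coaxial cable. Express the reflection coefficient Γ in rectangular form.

Γ ≈ 0.47 − j0.0521

Γ = (Z_L − Z_0)/(Z_L + Z_0) = (87 − j18.4)/(187 − j18.4)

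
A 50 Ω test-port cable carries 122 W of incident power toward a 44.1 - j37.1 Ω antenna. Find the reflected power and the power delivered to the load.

P_reflected ≈ 16.8 W; P_delivered ≈ 105 W

|Γ| = |(-5.9 − j37.1)/(94.1 − j37.1)| = 0.371
|Γ|² = 0.138
P_refl = |Γ|²·P_inc = 16.8 W, P_del = (1 − |Γ|²)·P_inc = 105 W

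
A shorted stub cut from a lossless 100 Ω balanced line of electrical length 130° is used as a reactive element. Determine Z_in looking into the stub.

tan(βl) = -1.19
For a shorted stub, Z_in = jZ_0·tan(βl)

Z_in ≈ −j119 Ω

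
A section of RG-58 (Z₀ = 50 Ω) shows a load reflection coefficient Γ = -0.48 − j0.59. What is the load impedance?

Z_L = Z_0·(1 + Γ)/(1 − Γ) = 50·(0.52 − j0.59)/(1.48 + j0.59)

Z_L ≈ 8.3 − j23.2 Ω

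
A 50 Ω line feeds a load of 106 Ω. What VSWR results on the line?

Γ = (106 − 50)/(106 + 50) = 0.359
VSWR = (1 + 0.359)/(1 − 0.359)

VSWR ≈ 2.12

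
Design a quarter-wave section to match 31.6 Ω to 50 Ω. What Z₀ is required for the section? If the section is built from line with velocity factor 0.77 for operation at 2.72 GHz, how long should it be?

Z_qwt ≈ 39.7 Ω; length ≈ 2.12 cm

Z_qwt = √(Z_0·R_L) = √(50 × 31.6) = √1580
λ = 0.77·c/f = 0.0849 m, so l = λ/4 = 0.0212 m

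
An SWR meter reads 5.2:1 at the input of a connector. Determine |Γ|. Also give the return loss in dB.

|Γ| = (S − 1)/(S + 1) = (5.2 − 1)/(5.2 + 1) = 4.2/6.2
RL = −20·log₁₀|Γ| = −20·log₁₀(0.677)

|Γ| ≈ 0.677; return loss ≈ 3.38 dB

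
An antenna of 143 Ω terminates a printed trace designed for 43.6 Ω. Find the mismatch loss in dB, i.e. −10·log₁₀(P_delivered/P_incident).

Γ = (143 − 43.6)/(143 + 43.6) = 0.533
|Γ|² = 0.284, so P_del/P_inc = 1 − |Γ|² = 0.716
ML = −10·log₁₀(1 − |Γ|²)

mismatch loss ≈ 1.45 dB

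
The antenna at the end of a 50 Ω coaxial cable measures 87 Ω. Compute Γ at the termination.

Γ = (Z_L − Z_0)/(Z_L + Z_0) = (87 − 50)/(87 + 50) = 37/137

Γ = 0.27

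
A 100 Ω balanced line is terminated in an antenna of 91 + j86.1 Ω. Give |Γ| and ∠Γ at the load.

Γ = (Z_L − Z_0)/(Z_L + Z_0) = (-9 + j86.1)/(191 + j86.1)
|Γ| = 86.6/210 = 0.413

Γ ≈ 0.413 ∠ 71.7°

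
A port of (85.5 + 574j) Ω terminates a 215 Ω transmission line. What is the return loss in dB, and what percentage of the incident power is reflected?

RL ≈ 0.836 dB; 82.5% of incident power reflected

Γ = (-129.5 + j574)/(300.5 + j574), |Γ| = 0.908
RL = −20·log₁₀(0.908) = 0.836 dB
P_refl/P_inc = |Γ|² = 0.825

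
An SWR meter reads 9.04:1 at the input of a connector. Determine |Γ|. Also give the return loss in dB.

|Γ| ≈ 0.801; return loss ≈ 1.93 dB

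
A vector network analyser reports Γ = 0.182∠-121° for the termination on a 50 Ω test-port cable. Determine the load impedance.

Z_L = Z_0·(1 + Γ)/(1 − Γ) = 50·(0.906 − j0.156)/(1.09 + j0.156)

Z_L ≈ 39.6 − j12.8 Ω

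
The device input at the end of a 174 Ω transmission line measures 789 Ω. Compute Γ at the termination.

Γ = (Z_L − Z_0)/(Z_L + Z_0) = (789 − 174)/(789 + 174) = 615/963

Γ = 0.639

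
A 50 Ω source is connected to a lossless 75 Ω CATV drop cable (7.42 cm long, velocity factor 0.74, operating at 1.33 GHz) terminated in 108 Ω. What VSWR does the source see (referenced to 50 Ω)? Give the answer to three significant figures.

λ = v/f = 0.74·c / 1.33 GHz = 0.167 m
βl = 2π·l/λ = 2π × 0.445 = 160°
tan(βl) = -0.363
Z_in = Z_0·(Z_L + jZ_0·tanβl)/(Z_0 + jZ_L·tanβl) = 96 + j23 Ω
Γ_s = (Z_in − Z_s)/(Z_in + Z_s) = (46 + j23)/(146 + j23), |Γ_s| = 0.348
VSWR = (1 + |Γ_s|)/(1 − |Γ_s|)

VSWR ≈ 2.07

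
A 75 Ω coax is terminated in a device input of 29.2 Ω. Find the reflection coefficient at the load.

Γ = (Z_L − Z_0)/(Z_L + Z_0) = (29.2 − 75)/(29.2 + 75) = -45.8/104.2

Γ = -0.44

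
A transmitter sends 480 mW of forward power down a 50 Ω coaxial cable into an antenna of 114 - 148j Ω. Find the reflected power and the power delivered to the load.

|Γ| = |(64 − j148)/(164 − j148)| = 0.73
|Γ|² = 0.533
P_refl = |Γ|²·P_inc = 256 mW, P_del = (1 − |Γ|²)·P_inc = 224 mW

P_reflected ≈ 256 mW; P_delivered ≈ 224 mW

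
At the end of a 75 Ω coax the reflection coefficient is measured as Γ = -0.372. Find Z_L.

Z_L ≈ 34.3 Ω

Z_L = Z_0·(1 + Γ)/(1 − Γ) = 75·(0.628)/(1.37)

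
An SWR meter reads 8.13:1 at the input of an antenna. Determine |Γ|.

|Γ| = (S − 1)/(S + 1) = (8.13 − 1)/(8.13 + 1) = 7.13/9.13

|Γ| ≈ 0.781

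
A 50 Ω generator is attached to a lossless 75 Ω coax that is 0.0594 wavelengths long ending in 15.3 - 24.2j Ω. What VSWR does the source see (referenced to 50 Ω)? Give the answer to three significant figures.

βl = 2π × 0.0594 = 21.4°
tan(βl) = 0.392
Z_in = Z_0·(Z_L + jZ_0·tanβl)/(Z_0 + jZ_L·tanβl) = 13.8 + j3.61 Ω
Γ_s = (Z_in − Z_s)/(Z_in + Z_s) = (-36.2 + j3.61)/(63.8 + j3.61), |Γ_s| = 0.568
VSWR = (1 + |Γ_s|)/(1 − |Γ_s|)

VSWR ≈ 3.63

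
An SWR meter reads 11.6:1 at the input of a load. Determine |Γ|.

|Γ| = (S − 1)/(S + 1) = (11.6 − 1)/(11.6 + 1) = 10.6/12.6

|Γ| ≈ 0.841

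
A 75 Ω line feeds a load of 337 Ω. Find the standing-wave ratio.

Γ = (337 − 75)/(337 + 75) = 0.636
VSWR = (1 + 0.636)/(1 − 0.636)

VSWR ≈ 4.49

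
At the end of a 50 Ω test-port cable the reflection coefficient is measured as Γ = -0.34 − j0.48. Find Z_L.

Z_L = Z_0·(1 + Γ)/(1 − Γ) = 50·(0.66 − j0.48)/(1.34 + j0.48)

Z_L ≈ 16.1 − j23.7 Ω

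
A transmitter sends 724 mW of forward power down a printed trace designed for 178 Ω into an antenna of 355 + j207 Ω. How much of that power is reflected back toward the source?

P_reflected ≈ 164 mW

|Γ| = |(177 + j207)/(533 + j207)| = 0.476
|Γ|² = 0.227
P_refl = |Γ|²·P_inc = 164 mW, P_del = (1 − |Γ|²)·P_inc = 560 mW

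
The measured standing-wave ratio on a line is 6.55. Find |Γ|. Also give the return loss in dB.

|Γ| = (S − 1)/(S + 1) = (6.55 − 1)/(6.55 + 1) = 5.55/7.55
RL = −20·log₁₀|Γ| = −20·log₁₀(0.735)

|Γ| ≈ 0.735; return loss ≈ 2.67 dB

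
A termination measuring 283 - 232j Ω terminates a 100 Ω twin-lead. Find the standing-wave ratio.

VSWR ≈ 4.88

Γ = (Z_L − Z_0)/(Z_L + Z_0) = (183 − j232)/(383 − j232)
|Γ| = 295/448 = 0.66
VSWR = (1 + |Γ|)/(1 − |Γ|) = 1.66/0.34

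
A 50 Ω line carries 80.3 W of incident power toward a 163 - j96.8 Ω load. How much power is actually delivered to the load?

|Γ| = |(113 − j96.8)/(213 − j96.8)| = 0.636
|Γ|² = 0.404
P_refl = |Γ|²·P_inc = 32.5 W, P_del = (1 − |Γ|²)·P_inc = 47.8 W

P_delivered ≈ 47.8 W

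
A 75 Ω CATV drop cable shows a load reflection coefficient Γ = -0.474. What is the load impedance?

Z_L = Z_0·(1 + Γ)/(1 − Γ) = 75·(0.526)/(1.47)

Z_L ≈ 26.8 Ω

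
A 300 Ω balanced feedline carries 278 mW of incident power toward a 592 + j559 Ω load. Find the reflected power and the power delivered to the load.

P_reflected ≈ 99.8 mW; P_delivered ≈ 178 mW

|Γ| = |(292 + j559)/(892 + j559)| = 0.599
|Γ|² = 0.359
P_refl = |Γ|²·P_inc = 99.8 mW, P_del = (1 − |Γ|²)·P_inc = 178 mW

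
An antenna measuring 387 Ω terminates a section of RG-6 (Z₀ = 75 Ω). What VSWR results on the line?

VSWR ≈ 5.16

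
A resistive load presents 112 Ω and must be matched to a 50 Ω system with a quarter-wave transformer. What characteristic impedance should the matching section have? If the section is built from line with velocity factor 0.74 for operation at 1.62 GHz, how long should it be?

Z_qwt ≈ 74.8 Ω; length ≈ 3.43 cm

Z_qwt = √(Z_0·R_L) = √(50 × 112) = √5600
λ = 0.74·c/f = 0.137 m, so l = λ/4 = 0.0343 m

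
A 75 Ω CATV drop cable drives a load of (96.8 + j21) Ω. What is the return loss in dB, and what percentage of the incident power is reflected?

Γ = (21.8 + j21)/(171.8 + j21), |Γ| = 0.175
RL = −20·log₁₀(0.175) = 15.1 dB
P_refl/P_inc = |Γ|² = 0.0306

RL ≈ 15.1 dB; 3.06% of incident power reflected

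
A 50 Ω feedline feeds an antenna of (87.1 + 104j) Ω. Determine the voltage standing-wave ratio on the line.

VSWR ≈ 4.58

Γ = (Z_L − Z_0)/(Z_L + Z_0) = (37.1 + j104)/(137.1 + j104)
|Γ| = 110/172 = 0.642
VSWR = (1 + |Γ|)/(1 − |Γ|) = 1.64/0.358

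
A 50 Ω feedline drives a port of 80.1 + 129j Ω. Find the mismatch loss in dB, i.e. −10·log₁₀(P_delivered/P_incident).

Γ = (30.1 + j129)/(130.1 + j129), |Γ| = 0.723
|Γ|² = 0.523, so P_del/P_inc = 1 − |Γ|² = 0.477
ML = −10·log₁₀(1 − |Γ|²)

mismatch loss ≈ 3.21 dB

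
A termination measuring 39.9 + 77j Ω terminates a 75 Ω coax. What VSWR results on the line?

VSWR ≈ 4.15

Γ = (Z_L − Z_0)/(Z_L + Z_0) = (-35.1 + j77)/(114.9 + j77)
|Γ| = 84.6/138 = 0.612
VSWR = (1 + |Γ|)/(1 − |Γ|) = 1.61/0.388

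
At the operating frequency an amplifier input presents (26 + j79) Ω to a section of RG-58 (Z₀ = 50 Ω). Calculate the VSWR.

VSWR ≈ 7.1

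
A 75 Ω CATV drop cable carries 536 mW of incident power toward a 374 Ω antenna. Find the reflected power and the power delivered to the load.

Γ = (374 − 75)/(374 + 75) = 0.666
|Γ|² = 0.443
P_refl = |Γ|²·P_inc = 238 mW, P_del = (1 − |Γ|²)·P_inc = 298 mW

P_reflected ≈ 238 mW; P_delivered ≈ 298 mW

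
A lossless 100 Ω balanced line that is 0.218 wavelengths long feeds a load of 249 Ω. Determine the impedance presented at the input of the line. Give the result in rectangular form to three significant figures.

Z_in ≈ 41.6 − j17 Ω

βl = 2π × 0.218 = 78.5°
tan(βl) = tan(78.5°) = 4.91
Z_in = Z_0·(Z_L + jZ_0·tanβl)/(Z_0 + jZ_L·tanβl)
     = 100·(249 + j491)/(100 + j1220)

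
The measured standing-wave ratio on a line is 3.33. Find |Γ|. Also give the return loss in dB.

|Γ| = (S − 1)/(S + 1) = (3.33 − 1)/(3.33 + 1) = 2.33/4.33
RL = −20·log₁₀|Γ| = −20·log₁₀(0.538)

|Γ| ≈ 0.538; return loss ≈ 5.38 dB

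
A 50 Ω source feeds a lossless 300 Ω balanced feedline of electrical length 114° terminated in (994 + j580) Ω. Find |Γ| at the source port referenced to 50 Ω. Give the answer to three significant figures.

tan(βl) = -2.25
Z_in = Z_0·(Z_L + jZ_0·tanβl)/(Z_0 + jZ_L·tanβl) = 71.6 + j82.2 Ω
Γ_s = (Z_in − Z_s)/(Z_in + Z_s) = (21.6 + j82.2)/(122 + j82.2), |Γ_s| = 0.579

|Γ| ≈ 0.579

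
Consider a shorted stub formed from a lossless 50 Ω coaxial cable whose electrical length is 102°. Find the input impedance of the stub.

Z_in ≈ −j235 Ω

tan(βl) = -4.7
For a shorted stub, Z_in = jZ_0·tan(βl)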